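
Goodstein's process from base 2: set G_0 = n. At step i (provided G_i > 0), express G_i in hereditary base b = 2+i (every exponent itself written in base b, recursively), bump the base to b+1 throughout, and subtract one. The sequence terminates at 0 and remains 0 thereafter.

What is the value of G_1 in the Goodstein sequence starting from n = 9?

81

(0) 9|_2 = 2^(2 + 1) + 1 ↦ 3^(3 + 1) + 1|_3 = 82 ⇒ 81
(1) 81|_3 = 3^(3 + 1) ↦ 4^(4 + 1)|_4 = 1024 ⇒ 1023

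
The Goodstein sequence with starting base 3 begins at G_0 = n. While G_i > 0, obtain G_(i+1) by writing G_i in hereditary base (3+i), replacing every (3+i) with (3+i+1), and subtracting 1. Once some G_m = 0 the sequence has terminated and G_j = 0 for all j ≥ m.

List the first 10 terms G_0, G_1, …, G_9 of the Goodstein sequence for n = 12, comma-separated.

G_0 = 12. HB_3(12) = 3^2 + 3. Bump = 20. G_1 = 19.
G_1 = 19. HB_4(19) = 4^2 + 3. Bump = 28. G_2 = 27.
G_2 = 27. HB_5(27) = 5^2 + 2. Bump = 38. G_3 = 37.
G_3 = 37. HB_6(37) = 6^2 + 1. Bump = 50. G_4 = 49.
G_4 = 49. HB_7(49) = 7^2. Bump = 64. G_5 = 63.
G_5 = 63. HB_8(63) = 7·8 + 7. Bump = 70. G_6 = 69.
G_6 = 69. HB_9(69) = 7·9 + 6. Bump = 76. G_7 = 75.
G_7 = 75. HB_10(75) = 7·10 + 5. Bump = 82. G_8 = 81.
G_8 = 81. HB_11(81) = 7·11 + 4. Bump = 88. G_9 = 87.

12, 19, 27, 37, 49, 63, 69, 75, 81, 87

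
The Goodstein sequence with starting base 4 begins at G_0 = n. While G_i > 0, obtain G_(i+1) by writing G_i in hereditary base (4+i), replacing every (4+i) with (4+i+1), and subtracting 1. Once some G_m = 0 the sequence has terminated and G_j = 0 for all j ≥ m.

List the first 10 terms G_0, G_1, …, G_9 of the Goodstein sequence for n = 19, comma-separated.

i=0: 19 = 4^2 + 3 (b=4); 4→5: 5^2 + 3 = 28; 28−1 = 27
i=1: 27 = 5^2 + 2 (b=5); 5→6: 6^2 + 2 = 38; 38−1 = 37
i=2: 37 = 6^2 + 1 (b=6); 6→7: 7^2 + 1 = 50; 50−1 = 49
i=3: 49 = 7^2 (b=7); 7→8: 8^2 = 64; 64−1 = 63
i=4: 63 = 7·8 + 7 (b=8); 8→9: 7·9 + 7 = 70; 70−1 = 69
i=5: 69 = 7·9 + 6 (b=9); 9→10: 7·10 + 6 = 76; 76−1 = 75
i=6: 75 = 7·10 + 5 (b=10); 10→11: 7·11 + 5 = 82; 82−1 = 81
i=7: 81 = 7·11 + 4 (b=11); 11→12: 7·12 + 4 = 88; 88−1 = 87
i=8: 87 = 7·12 + 3 (b=12); 12→13: 7·13 + 3 = 94; 94−1 = 93

19, 27, 37, 49, 63, 69, 75, 81, 87, 93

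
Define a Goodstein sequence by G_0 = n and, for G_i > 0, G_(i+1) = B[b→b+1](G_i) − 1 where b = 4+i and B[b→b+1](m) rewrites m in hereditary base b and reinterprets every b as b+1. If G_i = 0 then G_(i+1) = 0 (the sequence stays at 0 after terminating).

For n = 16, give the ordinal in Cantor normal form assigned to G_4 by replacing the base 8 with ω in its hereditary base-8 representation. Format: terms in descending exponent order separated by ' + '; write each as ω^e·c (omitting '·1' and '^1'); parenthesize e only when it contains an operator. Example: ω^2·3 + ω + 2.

G_0 = 16. HB_4(16) = 4^2. Bump = 25. G_1 = 24.
G_1 = 24. HB_5(24) = 4·5 + 4. Bump = 28. G_2 = 27.
G_2 = 27. HB_6(27) = 4·6 + 3. Bump = 31. G_3 = 30.
G_3 = 30. HB_7(30) = 4·7 + 2. Bump = 34. G_4 = 33.

ω·4 + 1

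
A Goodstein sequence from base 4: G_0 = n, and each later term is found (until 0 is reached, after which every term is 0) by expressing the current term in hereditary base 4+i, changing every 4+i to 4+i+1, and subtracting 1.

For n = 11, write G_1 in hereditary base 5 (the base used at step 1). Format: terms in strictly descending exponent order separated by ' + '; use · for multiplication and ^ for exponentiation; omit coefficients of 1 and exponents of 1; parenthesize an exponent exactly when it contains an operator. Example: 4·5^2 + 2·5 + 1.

[0] 11 ≡ 2·4 + 3 (base 4). Lift 5: 13. −1: 12.
[1] 12 ≡ 2·5 + 2 (base 5). Lift 6: 14. −1: 13.

2·5 + 2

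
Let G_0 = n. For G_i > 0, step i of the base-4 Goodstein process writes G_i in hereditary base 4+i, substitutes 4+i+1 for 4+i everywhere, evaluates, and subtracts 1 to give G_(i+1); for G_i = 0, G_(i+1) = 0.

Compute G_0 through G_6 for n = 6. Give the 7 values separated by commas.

6, 6, 6, 6, 5, 4, 3

G_0=6  [base 4] 4 + 2  →[4↦5]→  5 + 2 = 7  −1 ⇒ G_1=6
G_1=6  [base 5] 5 + 1  →[5↦6]→  6 + 1 = 7  −1 ⇒ G_2=6
G_2=6  [base 6] 6  →[6↦7]→  7 = 7  −1 ⇒ G_3=6
G_3=6  [base 7] 6  →[7↦8]→  6 = 6  −1 ⇒ G_4=5
G_4=5  [base 8] 5  →[8↦9]→  5 = 5  −1 ⇒ G_5=4
G_5=4  [base 9] 4  →[9↦10]→  4 = 4  −1 ⇒ G_6=3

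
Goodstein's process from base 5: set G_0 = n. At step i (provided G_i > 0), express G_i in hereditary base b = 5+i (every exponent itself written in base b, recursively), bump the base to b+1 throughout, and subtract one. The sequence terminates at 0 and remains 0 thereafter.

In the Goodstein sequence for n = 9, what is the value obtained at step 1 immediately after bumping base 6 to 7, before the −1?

10

G_0=9  [base 5] 5 + 4  →[5↦6]→  6 + 4 = 10  −1 ⇒ G_1=9
G_1=9  [base 6] 6 + 3  →[6↦7]→  7 + 3 = 10  −1 ⇒ G_2=9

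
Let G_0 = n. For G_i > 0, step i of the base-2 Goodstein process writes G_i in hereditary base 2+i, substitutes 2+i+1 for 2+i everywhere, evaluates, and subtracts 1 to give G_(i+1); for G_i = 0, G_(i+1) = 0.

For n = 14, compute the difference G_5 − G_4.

(0) 14|_2 = 2^(2 + 1) + 2^2 + 2 ↦ 3^(3 + 1) + 3^3 + 3|_3 = 111 ⇒ 110
(1) 110|_3 = 3^(3 + 1) + 3^3 + 2 ↦ 4^(4 + 1) + 4^4 + 2|_4 = 1282 ⇒ 1281
(2) 1281|_4 = 4^(4 + 1) + 4^4 + 1 ↦ 5^(5 + 1) + 5^5 + 1|_5 = 18751 ⇒ 18750
(3) 18750|_5 = 5^(5 + 1) + 5^5 ↦ 6^(6 + 1) + 6^6|_6 = 326592 ⇒ 326591
(4) 326591|_6 = 6^(6 + 1) + 5·6^5 + 5·6^4 + 5·6^3 + 5·6^2 + 5·6 + 5 ↦ 7^(7 + 1) + 5·7^5 + 5·7^4 + 5·7^3 + 5·7^2 + 5·7 + 5|_7 = 5862841 ⇒ 5862840

5536249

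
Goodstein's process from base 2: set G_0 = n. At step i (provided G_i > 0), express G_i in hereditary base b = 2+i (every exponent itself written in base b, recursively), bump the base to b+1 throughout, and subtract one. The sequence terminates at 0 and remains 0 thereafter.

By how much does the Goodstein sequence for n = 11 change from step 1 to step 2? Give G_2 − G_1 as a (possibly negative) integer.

base 2: 11 = 2^(2 + 1) + 2 + 1; at 3: 3^(3 + 1) + 3 + 1 = 85; next = 84
base 3: 84 = 3^(3 + 1) + 3; at 4: 4^(4 + 1) + 4 = 1028; next = 1027

943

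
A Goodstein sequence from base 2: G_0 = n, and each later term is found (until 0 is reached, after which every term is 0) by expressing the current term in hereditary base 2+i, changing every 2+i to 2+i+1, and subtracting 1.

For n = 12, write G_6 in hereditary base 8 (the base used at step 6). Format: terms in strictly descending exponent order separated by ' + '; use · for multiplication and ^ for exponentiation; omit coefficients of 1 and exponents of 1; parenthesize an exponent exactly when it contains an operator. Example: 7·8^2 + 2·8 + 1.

8^(8 + 1) + 2·8^2 + 8 + 3

G_0=12  [base 2] 2^(2 + 1) + 2^2  →[2↦3]→  3^(3 + 1) + 3^3 = 108  −1 ⇒ G_1=107
G_1=107  [base 3] 3^(3 + 1) + 2·3^2 + 2·3 + 2  →[3↦4]→  4^(4 + 1) + 2·4^2 + 2·4 + 2 = 1066  −1 ⇒ G_2=1065
G_2=1065  [base 4] 4^(4 + 1) + 2·4^2 + 2·4 + 1  →[4↦5]→  5^(5 + 1) + 2·5^2 + 2·5 + 1 = 15686  −1 ⇒ G_3=15685
G_3=15685  [base 5] 5^(5 + 1) + 2·5^2 + 2·5  →[5↦6]→  6^(6 + 1) + 2·6^2 + 2·6 = 280020  −1 ⇒ G_4=280019
G_4=280019  [base 6] 6^(6 + 1) + 2·6^2 + 6 + 5  →[6↦7]→  7^(7 + 1) + 2·7^2 + 7 + 5 = 5764911  −1 ⇒ G_5=5764910
G_5=5764910  [base 7] 7^(7 + 1) + 2·7^2 + 7 + 4  →[7↦8]→  8^(8 + 1) + 2·8^2 + 8 + 4 = 134217868  −1 ⇒ G_6=134217867
G_6=134217867  [base 8] 8^(8 + 1) + 2·8^2 + 8 + 3  →[8↦9]→  9^(9 + 1) + 2·9^2 + 9 + 3 = 3486784575  −1 ⇒ G_7=3486784574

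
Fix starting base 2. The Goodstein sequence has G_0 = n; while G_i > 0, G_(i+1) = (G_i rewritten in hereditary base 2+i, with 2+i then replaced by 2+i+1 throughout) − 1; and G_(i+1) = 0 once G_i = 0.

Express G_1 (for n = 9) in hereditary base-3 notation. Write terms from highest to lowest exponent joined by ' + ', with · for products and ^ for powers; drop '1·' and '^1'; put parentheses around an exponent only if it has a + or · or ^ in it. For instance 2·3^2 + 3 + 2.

3^(3 + 1)

G_0=9  [base 2] 2^(2 + 1) + 1  →[2↦3]→  3^(3 + 1) + 1 = 82  −1 ⇒ G_1=81
G_1=81  [base 3] 3^(3 + 1)  →[3↦4]→  4^(4 + 1) = 1024  −1 ⇒ G_2=1023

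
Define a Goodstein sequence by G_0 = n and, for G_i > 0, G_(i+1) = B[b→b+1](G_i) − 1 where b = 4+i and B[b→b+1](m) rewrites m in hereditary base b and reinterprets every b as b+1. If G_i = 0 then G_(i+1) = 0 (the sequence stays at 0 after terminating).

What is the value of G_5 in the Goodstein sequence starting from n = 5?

i=0: 5 = 4 + 1 (b=4); 4→5: 5 + 1 = 6; 6−1 = 5
i=1: 5 = 5 (b=5); 5→6: 6 = 6; 6−1 = 5
i=2: 5 = 5 (b=6); 6→7: 5 = 5; 5−1 = 4
i=3: 4 = 4 (b=7); 7→8: 4 = 4; 4−1 = 3
i=4: 3 = 3 (b=8); 8→9: 3 = 3; 3−1 = 2

2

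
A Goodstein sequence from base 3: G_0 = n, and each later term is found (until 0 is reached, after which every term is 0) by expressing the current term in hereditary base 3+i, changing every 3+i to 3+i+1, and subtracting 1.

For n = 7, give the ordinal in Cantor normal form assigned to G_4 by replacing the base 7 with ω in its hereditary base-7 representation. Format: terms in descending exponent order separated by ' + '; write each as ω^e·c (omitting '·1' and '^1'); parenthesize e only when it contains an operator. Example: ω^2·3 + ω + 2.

ω + 2

G_0 = 7. HB_3(7) = 2·3 + 1. Bump = 9. G_1 = 8.
G_1 = 8. HB_4(8) = 2·4. Bump = 10. G_2 = 9.
G_2 = 9. HB_5(9) = 5 + 4. Bump = 10. G_3 = 9.
G_3 = 9. HB_6(9) = 6 + 3. Bump = 10. G_4 = 9.
G_4 = 9. HB_7(9) = 7 + 2. Bump = 10. G_5 = 9.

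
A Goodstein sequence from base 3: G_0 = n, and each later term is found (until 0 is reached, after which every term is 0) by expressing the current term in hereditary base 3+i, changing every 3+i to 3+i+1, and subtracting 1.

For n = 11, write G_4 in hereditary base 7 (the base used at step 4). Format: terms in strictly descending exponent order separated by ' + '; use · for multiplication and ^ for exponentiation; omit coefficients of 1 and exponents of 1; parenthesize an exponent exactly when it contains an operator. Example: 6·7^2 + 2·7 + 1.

G_0=11  [base 3] 3^2 + 2  →[3↦4]→  4^2 + 2 = 18  −1 ⇒ G_1=17
G_1=17  [base 4] 4^2 + 1  →[4↦5]→  5^2 + 1 = 26  −1 ⇒ G_2=25
G_2=25  [base 5] 5^2  →[5↦6]→  6^2 = 36  −1 ⇒ G_3=35
G_3=35  [base 6] 5·6 + 5  →[6↦7]→  5·7 + 5 = 40  −1 ⇒ G_4=39
G_4=39  [base 7] 5·7 + 4  →[7↦8]→  5·8 + 4 = 44  −1 ⇒ G_5=43

5·7 + 4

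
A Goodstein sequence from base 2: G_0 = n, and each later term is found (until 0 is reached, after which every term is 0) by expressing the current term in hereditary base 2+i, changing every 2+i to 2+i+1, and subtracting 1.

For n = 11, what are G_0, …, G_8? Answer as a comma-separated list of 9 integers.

step 0: 11 = 2^(2 + 1) + 2 + 1; sub 3 for 2: 3^(3 + 1) + 3 + 1; = 85; G_1 = 85−1 = 84
step 1: 84 = 3^(3 + 1) + 3; sub 4 for 3: 4^(4 + 1) + 4; = 1028; G_2 = 1028−1 = 1027
step 2: 1027 = 4^(4 + 1) + 3; sub 5 for 4: 5^(5 + 1) + 3; = 15628; G_3 = 15628−1 = 15627
step 3: 15627 = 5^(5 + 1) + 2; sub 6 for 5: 6^(6 + 1) + 2; = 279938; G_4 = 279938−1 = 279937
step 4: 279937 = 6^(6 + 1) + 1; sub 7 for 6: 7^(7 + 1) + 1; = 5764802; G_5 = 5764802−1 = 5764801
step 5: 5764801 = 7^(7 + 1); sub 8 for 7: 8^(8 + 1); = 134217728; G_6 = 134217728−1 = 134217727
step 6: 134217727 = 7·8^8 + 7·8^7 + 7·8^6 + 7·8^5 + 7·8^4 + 7·8^3 + 7·8^2 + 7·8 + 7; sub 9 for 8: 7·9^9 + 7·9^7 + 7·9^6 + 7·9^5 + 7·9^4 + 7·9^3 + 7·9^2 + 7·9 + 7; = 2749609303; G_7 = 2749609303−1 = 2749609302
step 7: 2749609302 = 7·9^9 + 7·9^7 + 7·9^6 + 7·9^5 + 7·9^4 + 7·9^3 + 7·9^2 + 7·9 + 6; sub 10 for 9: 7·10^10 + 7·10^7 + 7·10^6 + 7·10^5 + 7·10^4 + 7·10^3 + 7·10^2 + 7·10 + 6; = 70077777776; G_8 = 70077777776−1 = 70077777775

11, 84, 1027, 15627, 279937, 5764801, 134217727, 2749609302, 70077777775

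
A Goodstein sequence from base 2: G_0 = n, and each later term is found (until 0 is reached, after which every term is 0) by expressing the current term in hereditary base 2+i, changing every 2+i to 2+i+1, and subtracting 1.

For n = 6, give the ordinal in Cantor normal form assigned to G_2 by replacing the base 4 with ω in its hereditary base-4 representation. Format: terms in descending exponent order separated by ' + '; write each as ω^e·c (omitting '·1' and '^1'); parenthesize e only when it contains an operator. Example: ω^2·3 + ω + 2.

(0) 6|_2 = 2^2 + 2 ↦ 3^3 + 3|_3 = 30 ⇒ 29
(1) 29|_3 = 3^3 + 2 ↦ 4^4 + 2|_4 = 258 ⇒ 257

ω^ω + 1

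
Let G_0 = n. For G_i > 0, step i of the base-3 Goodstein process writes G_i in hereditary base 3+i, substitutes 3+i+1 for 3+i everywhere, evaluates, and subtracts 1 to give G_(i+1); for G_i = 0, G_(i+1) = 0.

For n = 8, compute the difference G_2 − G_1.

G_0=8  [base 3] 2·3 + 2  →[3↦4]→  2·4 + 2 = 10  −1 ⇒ G_1=9
G_1=9  [base 4] 2·4 + 1  →[4↦5]→  2·5 + 1 = 11  −1 ⇒ G_2=10

1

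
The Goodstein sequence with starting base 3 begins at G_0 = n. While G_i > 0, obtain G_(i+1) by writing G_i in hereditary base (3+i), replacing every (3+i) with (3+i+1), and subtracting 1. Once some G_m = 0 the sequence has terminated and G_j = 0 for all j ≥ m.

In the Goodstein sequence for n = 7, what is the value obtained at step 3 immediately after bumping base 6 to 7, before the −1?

base 3: 7 = 2·3 + 1; at 4: 2·4 + 1 = 9; next = 8
base 4: 8 = 2·4; at 5: 2·5 = 10; next = 9
base 5: 9 = 5 + 4; at 6: 6 + 4 = 10; next = 9
base 6: 9 = 6 + 3; at 7: 7 + 3 = 10; next = 9

10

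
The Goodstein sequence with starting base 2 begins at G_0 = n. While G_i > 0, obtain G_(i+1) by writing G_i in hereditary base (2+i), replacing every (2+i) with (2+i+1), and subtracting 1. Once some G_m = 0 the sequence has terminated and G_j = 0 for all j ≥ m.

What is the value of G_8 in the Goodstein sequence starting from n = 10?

50000555551

10 —HB2→ 2^(2 + 1) + 2 —bump→ 3^(3 + 1) + 3 = 84 —(−1)→ 83
83 —HB3→ 3^(3 + 1) + 2 —bump→ 4^(4 + 1) + 2 = 1026 —(−1)→ 1025
1025 —HB4→ 4^(4 + 1) + 1 —bump→ 5^(5 + 1) + 1 = 15626 —(−1)→ 15625
15625 —HB5→ 5^(5 + 1) —bump→ 6^(6 + 1) = 279936 —(−1)→ 279935
279935 —HB6→ 5·6^6 + 5·6^5 + 5·6^4 + 5·6^3 + 5·6^2 + 5·6 + 5 —bump→ 5·7^7 + 5·7^5 + 5·7^4 + 5·7^3 + 5·7^2 + 5·7 + 5 = 4215755 —(−1)→ 4215754
4215754 —HB7→ 5·7^7 + 5·7^5 + 5·7^4 + 5·7^3 + 5·7^2 + 5·7 + 4 —bump→ 5·8^8 + 5·8^5 + 5·8^4 + 5·8^3 + 5·8^2 + 5·8 + 4 = 84073324 —(−1)→ 84073323
84073323 —HB8→ 5·8^8 + 5·8^5 + 5·8^4 + 5·8^3 + 5·8^2 + 5·8 + 3 —bump→ 5·9^9 + 5·9^5 + 5·9^4 + 5·9^3 + 5·9^2 + 5·9 + 3 = 1937434593 —(−1)→ 1937434592
1937434592 —HB9→ 5·9^9 + 5·9^5 + 5·9^4 + 5·9^3 + 5·9^2 + 5·9 + 2 —bump→ 5·10^10 + 5·10^5 + 5·10^4 + 5·10^3 + 5·10^2 + 5·10 + 2 = 50000555552 —(−1)→ 50000555551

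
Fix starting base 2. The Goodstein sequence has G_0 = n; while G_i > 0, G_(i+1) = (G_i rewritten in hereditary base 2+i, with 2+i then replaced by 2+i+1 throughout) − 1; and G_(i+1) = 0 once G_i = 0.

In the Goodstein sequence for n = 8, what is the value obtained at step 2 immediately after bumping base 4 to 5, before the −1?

G_0 = 8. HB_2(8) = 2^(2 + 1). Bump = 81. G_1 = 80.
G_1 = 80. HB_3(80) = 2·3^3 + 2·3^2 + 2·3 + 2. Bump = 554. G_2 = 553.
G_2 = 553. HB_4(553) = 2·4^4 + 2·4^2 + 2·4 + 1. Bump = 6311. G_3 = 6310.

6311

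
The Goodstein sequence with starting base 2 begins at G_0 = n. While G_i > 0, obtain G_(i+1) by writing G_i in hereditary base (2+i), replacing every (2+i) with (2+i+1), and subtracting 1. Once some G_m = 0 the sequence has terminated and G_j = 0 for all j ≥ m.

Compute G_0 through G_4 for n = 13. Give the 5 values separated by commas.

13, 108, 1279, 16092, 280711

base 2: 13 = 2^(2 + 1) + 2^2 + 1; at 3: 3^(3 + 1) + 3^3 + 1 = 109; next = 108
base 3: 108 = 3^(3 + 1) + 3^3; at 4: 4^(4 + 1) + 4^4 = 1280; next = 1279
base 4: 1279 = 4^(4 + 1) + 3·4^3 + 3·4^2 + 3·4 + 3; at 5: 5^(5 + 1) + 3·5^3 + 3·5^2 + 3·5 + 3 = 16093; next = 16092
base 5: 16092 = 5^(5 + 1) + 3·5^3 + 3·5^2 + 3·5 + 2; at 6: 6^(6 + 1) + 3·6^3 + 3·6^2 + 3·6 + 2 = 280712; next = 280711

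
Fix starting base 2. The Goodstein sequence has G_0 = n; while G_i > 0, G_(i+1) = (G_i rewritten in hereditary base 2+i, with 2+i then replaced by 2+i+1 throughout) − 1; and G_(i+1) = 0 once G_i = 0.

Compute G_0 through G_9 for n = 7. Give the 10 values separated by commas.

7, 30, 259, 3127, 46657, 823543, 16777215, 37665879, 77777775, 150051213

[0] 7 ≡ 2^2 + 2 + 1 (base 2). Lift 3: 31. −1: 30.
[1] 30 ≡ 3^3 + 3 (base 3). Lift 4: 260. −1: 259.
[2] 259 ≡ 4^4 + 3 (base 4). Lift 5: 3128. −1: 3127.
[3] 3127 ≡ 5^5 + 2 (base 5). Lift 6: 46658. −1: 46657.
[4] 46657 ≡ 6^6 + 1 (base 6). Lift 7: 823544. −1: 823543.
[5] 823543 ≡ 7^7 (base 7). Lift 8: 16777216. −1: 16777215.
[6] 16777215 ≡ 7·8^7 + 7·8^6 + 7·8^5 + 7·8^4 + 7·8^3 + 7·8^2 + 7·8 + 7 (base 8). Lift 9: 37665880. −1: 37665879.
[7] 37665879 ≡ 7·9^7 + 7·9^6 + 7·9^5 + 7·9^4 + 7·9^3 + 7·9^2 + 7·9 + 6 (base 9). Lift 10: 77777776. −1: 77777775.
[8] 77777775 ≡ 7·10^7 + 7·10^6 + 7·10^5 + 7·10^4 + 7·10^3 + 7·10^2 + 7·10 + 5 (base 10). Lift 11: 150051214. −1: 150051213.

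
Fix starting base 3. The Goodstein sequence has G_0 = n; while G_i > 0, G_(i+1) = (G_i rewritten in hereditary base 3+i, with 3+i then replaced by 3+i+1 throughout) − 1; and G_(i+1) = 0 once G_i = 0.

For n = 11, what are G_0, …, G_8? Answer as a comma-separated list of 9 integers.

11, 17, 25, 35, 39, 43, 47, 51, 55

G_0 = 11. HB_3(11) = 3^2 + 2. Bump = 18. G_1 = 17.
G_1 = 17. HB_4(17) = 4^2 + 1. Bump = 26. G_2 = 25.
G_2 = 25. HB_5(25) = 5^2. Bump = 36. G_3 = 35.
G_3 = 35. HB_6(35) = 5·6 + 5. Bump = 40. G_4 = 39.
G_4 = 39. HB_7(39) = 5·7 + 4. Bump = 44. G_5 = 43.
G_5 = 43. HB_8(43) = 5·8 + 3. Bump = 48. G_6 = 47.
G_6 = 47. HB_9(47) = 5·9 + 2. Bump = 52. G_7 = 51.
G_7 = 51. HB_10(51) = 5·10 + 1. Bump = 56. G_8 = 55.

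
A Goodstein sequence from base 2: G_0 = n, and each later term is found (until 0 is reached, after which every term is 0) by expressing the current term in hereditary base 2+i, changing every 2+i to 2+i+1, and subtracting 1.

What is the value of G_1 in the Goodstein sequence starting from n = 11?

G_0=11  [base 2] 2^(2 + 1) + 2 + 1  →[2↦3]→  3^(3 + 1) + 3 + 1 = 85  −1 ⇒ G_1=84
G_1=84  [base 3] 3^(3 + 1) + 3  →[3↦4]→  4^(4 + 1) + 4 = 1028  −1 ⇒ G_2=1027

84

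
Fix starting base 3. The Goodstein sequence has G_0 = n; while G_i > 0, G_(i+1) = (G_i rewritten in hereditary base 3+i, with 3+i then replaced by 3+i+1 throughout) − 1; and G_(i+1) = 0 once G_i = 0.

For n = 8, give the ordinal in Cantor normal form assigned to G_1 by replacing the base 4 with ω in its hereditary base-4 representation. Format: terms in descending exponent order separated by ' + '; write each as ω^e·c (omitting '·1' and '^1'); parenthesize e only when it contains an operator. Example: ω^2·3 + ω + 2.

ω·2 + 1

[0] 8 ≡ 2·3 + 2 (base 3). Lift 4: 10. −1: 9.
[1] 9 ≡ 2·4 + 1 (base 4). Lift 5: 11. −1: 10.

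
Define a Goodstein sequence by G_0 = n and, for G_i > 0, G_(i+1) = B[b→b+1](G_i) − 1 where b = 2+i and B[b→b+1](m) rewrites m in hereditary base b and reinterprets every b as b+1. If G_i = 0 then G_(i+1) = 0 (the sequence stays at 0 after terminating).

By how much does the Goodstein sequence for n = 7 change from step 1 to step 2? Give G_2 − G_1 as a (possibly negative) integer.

step 0: 7 = 2^2 + 2 + 1; sub 3 for 2: 3^3 + 3 + 1; = 31; G_1 = 31−1 = 30
step 1: 30 = 3^3 + 3; sub 4 for 3: 4^4 + 4; = 260; G_2 = 260−1 = 259

229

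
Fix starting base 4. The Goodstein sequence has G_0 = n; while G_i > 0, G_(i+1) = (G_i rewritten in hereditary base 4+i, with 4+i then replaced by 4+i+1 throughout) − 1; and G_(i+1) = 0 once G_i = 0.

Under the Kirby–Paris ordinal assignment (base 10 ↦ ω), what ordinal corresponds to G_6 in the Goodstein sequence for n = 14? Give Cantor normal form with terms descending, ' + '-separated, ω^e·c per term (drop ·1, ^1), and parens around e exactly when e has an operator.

ω·2 + 3

(0) 14|_4 = 3·4 + 2 ↦ 3·5 + 2|_5 = 17 ⇒ 16
(1) 16|_5 = 3·5 + 1 ↦ 3·6 + 1|_6 = 19 ⇒ 18
(2) 18|_6 = 3·6 ↦ 3·7|_7 = 21 ⇒ 20
(3) 20|_7 = 2·7 + 6 ↦ 2·8 + 6|_8 = 22 ⇒ 21
(4) 21|_8 = 2·8 + 5 ↦ 2·9 + 5|_9 = 23 ⇒ 22
(5) 22|_9 = 2·9 + 4 ↦ 2·10 + 4|_10 = 24 ⇒ 23
(6) 23|_10 = 2·10 + 3 ↦ 2·11 + 3|_11 = 25 ⇒ 24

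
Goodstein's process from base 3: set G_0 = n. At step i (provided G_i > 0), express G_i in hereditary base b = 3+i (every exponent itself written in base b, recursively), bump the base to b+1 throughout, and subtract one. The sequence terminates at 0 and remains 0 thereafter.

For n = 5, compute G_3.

5

G_0=5  [base 3] 3 + 2  →[3↦4]→  4 + 2 = 6  −1 ⇒ G_1=5
G_1=5  [base 4] 4 + 1  →[4↦5]→  5 + 1 = 6  −1 ⇒ G_2=5
G_2=5  [base 5] 5  →[5↦6]→  6 = 6  −1 ⇒ G_3=5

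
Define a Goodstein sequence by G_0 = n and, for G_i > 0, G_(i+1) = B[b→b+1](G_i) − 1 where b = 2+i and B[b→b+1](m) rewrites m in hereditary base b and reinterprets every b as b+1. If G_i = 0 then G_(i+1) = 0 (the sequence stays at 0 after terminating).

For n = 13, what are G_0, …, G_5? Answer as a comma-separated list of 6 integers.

13 —HB2→ 2^(2 + 1) + 2^2 + 1 —bump→ 3^(3 + 1) + 3^3 + 1 = 109 —(−1)→ 108
108 —HB3→ 3^(3 + 1) + 3^3 —bump→ 4^(4 + 1) + 4^4 = 1280 —(−1)→ 1279
1279 —HB4→ 4^(4 + 1) + 3·4^3 + 3·4^2 + 3·4 + 3 —bump→ 5^(5 + 1) + 3·5^3 + 3·5^2 + 3·5 + 3 = 16093 —(−1)→ 16092
16092 —HB5→ 5^(5 + 1) + 3·5^3 + 3·5^2 + 3·5 + 2 —bump→ 6^(6 + 1) + 3·6^3 + 3·6^2 + 3·6 + 2 = 280712 —(−1)→ 280711
280711 —HB6→ 6^(6 + 1) + 3·6^3 + 3·6^2 + 3·6 + 1 —bump→ 7^(7 + 1) + 3·7^3 + 3·7^2 + 3·7 + 1 = 5765999 —(−1)→ 5765998

13, 108, 1279, 16092, 280711, 5765998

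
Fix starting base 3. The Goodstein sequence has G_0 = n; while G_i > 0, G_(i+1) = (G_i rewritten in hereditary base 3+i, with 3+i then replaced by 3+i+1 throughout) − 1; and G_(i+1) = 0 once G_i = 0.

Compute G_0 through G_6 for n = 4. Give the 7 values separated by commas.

4, 4, 4, 3, 2, 1, 0

[0] 4 ≡ 3 + 1 (base 3). Lift 4: 5. −1: 4.
[1] 4 ≡ 4 (base 4). Lift 5: 5. −1: 4.
[2] 4 ≡ 4 (base 5). Lift 6: 4. −1: 3.
[3] 3 ≡ 3 (base 6). Lift 7: 3. −1: 2.
[4] 2 ≡ 2 (base 7). Lift 8: 2. −1: 1.
[5] 1 ≡ 1 (base 8). Lift 9: 1. −1: 0.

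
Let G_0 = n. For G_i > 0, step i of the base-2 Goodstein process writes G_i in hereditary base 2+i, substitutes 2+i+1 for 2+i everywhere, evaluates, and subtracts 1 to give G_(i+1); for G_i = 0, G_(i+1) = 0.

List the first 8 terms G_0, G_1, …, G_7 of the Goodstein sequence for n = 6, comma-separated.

6, 29, 257, 3125, 46655, 98039, 187243, 332147

[0] 6 ≡ 2^2 + 2 (base 2). Lift 3: 30. −1: 29.
[1] 29 ≡ 3^3 + 2 (base 3). Lift 4: 258. −1: 257.
[2] 257 ≡ 4^4 + 1 (base 4). Lift 5: 3126. −1: 3125.
[3] 3125 ≡ 5^5 (base 5). Lift 6: 46656. −1: 46655.
[4] 46655 ≡ 5·6^5 + 5·6^4 + 5·6^3 + 5·6^2 + 5·6 + 5 (base 6). Lift 7: 98040. −1: 98039.
[5] 98039 ≡ 5·7^5 + 5·7^4 + 5·7^3 + 5·7^2 + 5·7 + 4 (base 7). Lift 8: 187244. −1: 187243.
[6] 187243 ≡ 5·8^5 + 5·8^4 + 5·8^3 + 5·8^2 + 5·8 + 3 (base 8). Lift 9: 332148. −1: 332147.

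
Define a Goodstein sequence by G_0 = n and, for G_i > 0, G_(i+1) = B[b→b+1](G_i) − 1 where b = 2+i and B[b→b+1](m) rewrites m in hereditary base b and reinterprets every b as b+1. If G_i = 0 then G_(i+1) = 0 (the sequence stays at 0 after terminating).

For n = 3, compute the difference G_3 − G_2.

-1

(0) 3|_2 = 2 + 1 ↦ 3 + 1|_3 = 4 ⇒ 3
(1) 3|_3 = 3 ↦ 4|_4 = 4 ⇒ 3
(2) 3|_4 = 3 ↦ 3|_5 = 3 ⇒ 2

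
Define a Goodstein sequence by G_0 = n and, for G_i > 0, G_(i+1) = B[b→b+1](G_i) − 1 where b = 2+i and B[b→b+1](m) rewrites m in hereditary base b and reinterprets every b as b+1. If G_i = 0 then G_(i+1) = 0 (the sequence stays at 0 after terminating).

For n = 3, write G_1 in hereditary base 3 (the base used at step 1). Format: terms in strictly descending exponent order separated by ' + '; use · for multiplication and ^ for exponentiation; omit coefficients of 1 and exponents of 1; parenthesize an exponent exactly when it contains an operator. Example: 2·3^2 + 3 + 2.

3 —HB2→ 2 + 1 —bump→ 3 + 1 = 4 —(−1)→ 3
3 —HB3→ 3 —bump→ 4 = 4 —(−1)→ 3

3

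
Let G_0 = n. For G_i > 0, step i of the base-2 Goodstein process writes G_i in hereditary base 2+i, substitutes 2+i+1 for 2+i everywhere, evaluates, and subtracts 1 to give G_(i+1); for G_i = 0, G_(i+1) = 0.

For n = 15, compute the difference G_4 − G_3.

307841

i=0: 15 = 2^(2 + 1) + 2^2 + 2 + 1 (b=2); 2→3: 3^(3 + 1) + 3^3 + 3 + 1 = 112; 112−1 = 111
i=1: 111 = 3^(3 + 1) + 3^3 + 3 (b=3); 3→4: 4^(4 + 1) + 4^4 + 4 = 1284; 1284−1 = 1283
i=2: 1283 = 4^(4 + 1) + 4^4 + 3 (b=4); 4→5: 5^(5 + 1) + 5^5 + 3 = 18753; 18753−1 = 18752
i=3: 18752 = 5^(5 + 1) + 5^5 + 2 (b=5); 5→6: 6^(6 + 1) + 6^6 + 2 = 326594; 326594−1 = 326593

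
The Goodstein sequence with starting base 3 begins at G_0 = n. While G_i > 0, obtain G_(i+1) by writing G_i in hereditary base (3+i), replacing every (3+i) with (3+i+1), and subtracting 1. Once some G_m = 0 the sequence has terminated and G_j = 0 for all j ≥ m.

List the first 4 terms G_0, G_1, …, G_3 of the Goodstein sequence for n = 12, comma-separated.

12, 19, 27, 37

12 —HB3→ 3^2 + 3 —bump→ 4^2 + 4 = 20 —(−1)→ 19
19 —HB4→ 4^2 + 3 —bump→ 5^2 + 3 = 28 —(−1)→ 27
27 —HB5→ 5^2 + 2 —bump→ 6^2 + 2 = 38 —(−1)→ 37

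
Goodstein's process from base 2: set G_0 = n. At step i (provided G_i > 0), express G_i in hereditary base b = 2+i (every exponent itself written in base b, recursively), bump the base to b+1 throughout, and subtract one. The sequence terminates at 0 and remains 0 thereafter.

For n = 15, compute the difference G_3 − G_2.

17469

i=0: 15 = 2^(2 + 1) + 2^2 + 2 + 1 (b=2); 2→3: 3^(3 + 1) + 3^3 + 3 + 1 = 112; 112−1 = 111
i=1: 111 = 3^(3 + 1) + 3^3 + 3 (b=3); 3→4: 4^(4 + 1) + 4^4 + 4 = 1284; 1284−1 = 1283
i=2: 1283 = 4^(4 + 1) + 4^4 + 3 (b=4); 4→5: 5^(5 + 1) + 5^5 + 3 = 18753; 18753−1 = 18752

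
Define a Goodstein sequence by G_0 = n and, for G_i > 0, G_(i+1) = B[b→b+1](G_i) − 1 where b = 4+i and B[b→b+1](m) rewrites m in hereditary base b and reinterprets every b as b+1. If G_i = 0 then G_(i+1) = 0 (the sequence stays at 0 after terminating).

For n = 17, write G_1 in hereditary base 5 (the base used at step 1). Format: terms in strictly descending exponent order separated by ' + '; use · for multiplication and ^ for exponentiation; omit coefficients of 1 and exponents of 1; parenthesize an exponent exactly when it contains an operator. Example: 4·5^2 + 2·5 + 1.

G_0 = 17. HB_4(17) = 4^2 + 1. Bump = 26. G_1 = 25.
G_1 = 25. HB_5(25) = 5^2. Bump = 36. G_2 = 35.

5^2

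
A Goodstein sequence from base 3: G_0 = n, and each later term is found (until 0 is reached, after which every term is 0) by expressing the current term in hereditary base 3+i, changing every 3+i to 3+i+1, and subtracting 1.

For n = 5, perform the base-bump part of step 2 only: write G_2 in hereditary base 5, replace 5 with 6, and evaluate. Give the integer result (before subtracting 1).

6

G_0=5  [base 3] 3 + 2  →[3↦4]→  4 + 2 = 6  −1 ⇒ G_1=5
G_1=5  [base 4] 4 + 1  →[4↦5]→  5 + 1 = 6  −1 ⇒ G_2=5
G_2=5  [base 5] 5  →[5↦6]→  6 = 6  −1 ⇒ G_3=5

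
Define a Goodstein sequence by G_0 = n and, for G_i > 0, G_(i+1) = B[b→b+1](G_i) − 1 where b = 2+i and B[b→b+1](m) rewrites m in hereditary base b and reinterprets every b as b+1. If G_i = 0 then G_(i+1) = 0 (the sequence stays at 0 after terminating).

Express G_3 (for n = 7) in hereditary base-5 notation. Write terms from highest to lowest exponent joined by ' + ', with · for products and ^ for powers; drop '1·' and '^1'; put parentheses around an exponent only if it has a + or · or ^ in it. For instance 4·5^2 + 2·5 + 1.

(0) 7|_2 = 2^2 + 2 + 1 ↦ 3^3 + 3 + 1|_3 = 31 ⇒ 30
(1) 30|_3 = 3^3 + 3 ↦ 4^4 + 4|_4 = 260 ⇒ 259
(2) 259|_4 = 4^4 + 3 ↦ 5^5 + 3|_5 = 3128 ⇒ 3127
(3) 3127|_5 = 5^5 + 2 ↦ 6^6 + 2|_6 = 46658 ⇒ 46657

5^5 + 2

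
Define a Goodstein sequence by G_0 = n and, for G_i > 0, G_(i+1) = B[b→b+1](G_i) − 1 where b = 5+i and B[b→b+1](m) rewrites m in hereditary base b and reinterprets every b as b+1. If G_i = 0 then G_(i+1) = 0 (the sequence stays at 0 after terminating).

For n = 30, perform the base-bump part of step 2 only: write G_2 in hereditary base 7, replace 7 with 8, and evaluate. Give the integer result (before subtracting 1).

68

i=0: 30 = 5^2 + 5 (b=5); 5→6: 6^2 + 6 = 42; 42−1 = 41
i=1: 41 = 6^2 + 5 (b=6); 6→7: 7^2 + 5 = 54; 54−1 = 53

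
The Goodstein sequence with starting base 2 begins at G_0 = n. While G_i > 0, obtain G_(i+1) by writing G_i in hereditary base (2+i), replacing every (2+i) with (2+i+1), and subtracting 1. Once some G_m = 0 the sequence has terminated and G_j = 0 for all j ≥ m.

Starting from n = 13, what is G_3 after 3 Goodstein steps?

16092

G_0=13  [base 2] 2^(2 + 1) + 2^2 + 1  →[2↦3]→  3^(3 + 1) + 3^3 + 1 = 109  −1 ⇒ G_1=108
G_1=108  [base 3] 3^(3 + 1) + 3^3  →[3↦4]→  4^(4 + 1) + 4^4 = 1280  −1 ⇒ G_2=1279
G_2=1279  [base 4] 4^(4 + 1) + 3·4^3 + 3·4^2 + 3·4 + 3  →[4↦5]→  5^(5 + 1) + 3·5^3 + 3·5^2 + 3·5 + 3 = 16093  −1 ⇒ G_3=16092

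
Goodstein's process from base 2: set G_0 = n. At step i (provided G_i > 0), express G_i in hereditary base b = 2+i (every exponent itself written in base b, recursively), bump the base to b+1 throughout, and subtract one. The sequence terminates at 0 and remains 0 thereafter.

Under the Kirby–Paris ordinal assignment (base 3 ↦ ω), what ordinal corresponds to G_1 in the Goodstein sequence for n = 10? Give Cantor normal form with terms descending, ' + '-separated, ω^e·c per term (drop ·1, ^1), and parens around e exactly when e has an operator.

(0) 10|_2 = 2^(2 + 1) + 2 ↦ 3^(3 + 1) + 3|_3 = 84 ⇒ 83
(1) 83|_3 = 3^(3 + 1) + 2 ↦ 4^(4 + 1) + 2|_4 = 1026 ⇒ 1025

ω^(ω + 1) + 2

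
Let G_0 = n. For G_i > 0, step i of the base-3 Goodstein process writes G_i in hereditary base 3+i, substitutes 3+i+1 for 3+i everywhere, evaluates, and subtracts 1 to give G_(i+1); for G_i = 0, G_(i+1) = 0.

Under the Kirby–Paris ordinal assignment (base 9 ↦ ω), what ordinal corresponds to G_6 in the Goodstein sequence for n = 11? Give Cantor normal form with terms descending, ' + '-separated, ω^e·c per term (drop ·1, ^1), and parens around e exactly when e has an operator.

ω·5 + 2

base 3: 11 = 3^2 + 2; at 4: 4^2 + 2 = 18; next = 17
base 4: 17 = 4^2 + 1; at 5: 5^2 + 1 = 26; next = 25
base 5: 25 = 5^2; at 6: 6^2 = 36; next = 35
base 6: 35 = 5·6 + 5; at 7: 5·7 + 5 = 40; next = 39
base 7: 39 = 5·7 + 4; at 8: 5·8 + 4 = 44; next = 43
base 8: 43 = 5·8 + 3; at 9: 5·9 + 3 = 48; next = 47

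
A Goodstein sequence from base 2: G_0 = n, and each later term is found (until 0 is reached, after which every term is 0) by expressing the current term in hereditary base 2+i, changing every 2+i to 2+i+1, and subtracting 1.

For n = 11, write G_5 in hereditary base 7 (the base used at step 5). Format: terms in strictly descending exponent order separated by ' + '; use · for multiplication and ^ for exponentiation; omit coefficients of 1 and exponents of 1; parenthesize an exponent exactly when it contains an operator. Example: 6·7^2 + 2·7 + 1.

7^(7 + 1)

i=0: 11 = 2^(2 + 1) + 2 + 1 (b=2); 2→3: 3^(3 + 1) + 3 + 1 = 85; 85−1 = 84
i=1: 84 = 3^(3 + 1) + 3 (b=3); 3→4: 4^(4 + 1) + 4 = 1028; 1028−1 = 1027
i=2: 1027 = 4^(4 + 1) + 3 (b=4); 4→5: 5^(5 + 1) + 3 = 15628; 15628−1 = 15627
i=3: 15627 = 5^(5 + 1) + 2 (b=5); 5→6: 6^(6 + 1) + 2 = 279938; 279938−1 = 279937
i=4: 279937 = 6^(6 + 1) + 1 (b=6); 6→7: 7^(7 + 1) + 1 = 5764802; 5764802−1 = 5764801
i=5: 5764801 = 7^(7 + 1) (b=7); 7→8: 8^(8 + 1) = 134217728; 134217728−1 = 134217727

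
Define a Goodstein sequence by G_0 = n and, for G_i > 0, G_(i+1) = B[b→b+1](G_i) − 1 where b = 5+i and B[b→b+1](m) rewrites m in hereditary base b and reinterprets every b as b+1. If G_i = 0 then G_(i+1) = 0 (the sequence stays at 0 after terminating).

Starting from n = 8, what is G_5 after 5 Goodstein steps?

7

8 —HB5→ 5 + 3 —bump→ 6 + 3 = 9 —(−1)→ 8
8 —HB6→ 6 + 2 —bump→ 7 + 2 = 9 —(−1)→ 8
8 —HB7→ 7 + 1 —bump→ 8 + 1 = 9 —(−1)→ 8
8 —HB8→ 8 —bump→ 9 = 9 —(−1)→ 8
8 —HB9→ 8 —bump→ 8 = 8 —(−1)→ 7
7 —HB10→ 7 —bump→ 7 = 7 —(−1)→ 6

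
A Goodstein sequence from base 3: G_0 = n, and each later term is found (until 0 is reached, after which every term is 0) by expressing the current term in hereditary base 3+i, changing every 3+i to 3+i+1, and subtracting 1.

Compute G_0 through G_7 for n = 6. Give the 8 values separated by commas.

i=0: 6 = 2·3 (b=3); 3→4: 2·4 = 8; 8−1 = 7
i=1: 7 = 4 + 3 (b=4); 4→5: 5 + 3 = 8; 8−1 = 7
i=2: 7 = 5 + 2 (b=5); 5→6: 6 + 2 = 8; 8−1 = 7
i=3: 7 = 6 + 1 (b=6); 6→7: 7 + 1 = 8; 8−1 = 7
i=4: 7 = 7 (b=7); 7→8: 8 = 8; 8−1 = 7
i=5: 7 = 7 (b=8); 8→9: 7 = 7; 7−1 = 6
i=6: 6 = 6 (b=9); 9→10: 6 = 6; 6−1 = 5

6, 7, 7, 7, 7, 7, 6, 5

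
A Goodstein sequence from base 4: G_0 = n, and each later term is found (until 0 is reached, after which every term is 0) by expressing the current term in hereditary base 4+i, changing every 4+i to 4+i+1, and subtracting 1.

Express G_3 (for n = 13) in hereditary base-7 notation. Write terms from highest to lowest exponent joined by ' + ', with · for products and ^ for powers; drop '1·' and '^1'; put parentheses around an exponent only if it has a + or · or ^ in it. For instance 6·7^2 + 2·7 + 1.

[0] 13 ≡ 3·4 + 1 (base 4). Lift 5: 16. −1: 15.
[1] 15 ≡ 3·5 (base 5). Lift 6: 18. −1: 17.
[2] 17 ≡ 2·6 + 5 (base 6). Lift 7: 19. −1: 18.
[3] 18 ≡ 2·7 + 4 (base 7). Lift 8: 20. −1: 19.

2·7 + 4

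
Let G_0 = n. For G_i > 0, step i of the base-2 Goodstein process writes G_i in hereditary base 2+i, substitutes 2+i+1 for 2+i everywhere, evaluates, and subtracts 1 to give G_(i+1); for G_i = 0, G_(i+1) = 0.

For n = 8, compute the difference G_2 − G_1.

(0) 8|_2 = 2^(2 + 1) ↦ 3^(3 + 1)|_3 = 81 ⇒ 80
(1) 80|_3 = 2·3^3 + 2·3^2 + 2·3 + 2 ↦ 2·4^4 + 2·4^2 + 2·4 + 2|_4 = 554 ⇒ 553

473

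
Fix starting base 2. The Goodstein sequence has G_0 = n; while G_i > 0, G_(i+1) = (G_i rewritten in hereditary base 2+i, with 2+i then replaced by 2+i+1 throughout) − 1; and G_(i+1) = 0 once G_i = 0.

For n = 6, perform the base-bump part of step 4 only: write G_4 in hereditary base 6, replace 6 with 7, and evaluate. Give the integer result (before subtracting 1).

(0) 6|_2 = 2^2 + 2 ↦ 3^3 + 3|_3 = 30 ⇒ 29
(1) 29|_3 = 3^3 + 2 ↦ 4^4 + 2|_4 = 258 ⇒ 257
(2) 257|_4 = 4^4 + 1 ↦ 5^5 + 1|_5 = 3126 ⇒ 3125
(3) 3125|_5 = 5^5 ↦ 6^6|_6 = 46656 ⇒ 46655

98040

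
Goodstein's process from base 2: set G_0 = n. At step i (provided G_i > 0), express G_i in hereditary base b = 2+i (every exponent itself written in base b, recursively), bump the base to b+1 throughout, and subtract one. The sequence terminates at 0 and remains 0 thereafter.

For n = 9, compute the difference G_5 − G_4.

i=0: 9 = 2^(2 + 1) + 1 (b=2); 2→3: 3^(3 + 1) + 1 = 82; 82−1 = 81
i=1: 81 = 3^(3 + 1) (b=3); 3→4: 4^(4 + 1) = 1024; 1024−1 = 1023
i=2: 1023 = 3·4^4 + 3·4^3 + 3·4^2 + 3·4 + 3 (b=4); 4→5: 3·5^5 + 3·5^3 + 3·5^2 + 3·5 + 3 = 9843; 9843−1 = 9842
i=3: 9842 = 3·5^5 + 3·5^3 + 3·5^2 + 3·5 + 2 (b=5); 5→6: 3·6^6 + 3·6^3 + 3·6^2 + 3·6 + 2 = 140744; 140744−1 = 140743
i=4: 140743 = 3·6^6 + 3·6^3 + 3·6^2 + 3·6 + 1 (b=6); 6→7: 3·7^7 + 3·7^3 + 3·7^2 + 3·7 + 1 = 2471827; 2471827−1 = 2471826

2331083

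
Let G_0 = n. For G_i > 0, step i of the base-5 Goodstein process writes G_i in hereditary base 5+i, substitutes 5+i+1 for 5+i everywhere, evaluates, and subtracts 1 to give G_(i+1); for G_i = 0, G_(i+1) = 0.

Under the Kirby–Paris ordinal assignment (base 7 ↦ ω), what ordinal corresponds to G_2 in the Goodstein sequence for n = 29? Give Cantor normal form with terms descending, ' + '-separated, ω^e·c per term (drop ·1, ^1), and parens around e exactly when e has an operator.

(0) 29|_5 = 5^2 + 4 ↦ 6^2 + 4|_6 = 40 ⇒ 39
(1) 39|_6 = 6^2 + 3 ↦ 7^2 + 3|_7 = 52 ⇒ 51
(2) 51|_7 = 7^2 + 2 ↦ 8^2 + 2|_8 = 66 ⇒ 65

ω^2 + 2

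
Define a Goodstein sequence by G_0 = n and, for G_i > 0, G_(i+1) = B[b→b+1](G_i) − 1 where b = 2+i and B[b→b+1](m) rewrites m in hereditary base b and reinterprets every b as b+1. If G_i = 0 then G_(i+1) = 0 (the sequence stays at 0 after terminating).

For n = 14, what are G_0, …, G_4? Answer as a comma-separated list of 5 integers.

14, 110, 1281, 18750, 326591

step 0: 14 = 2^(2 + 1) + 2^2 + 2; sub 3 for 2: 3^(3 + 1) + 3^3 + 3; = 111; G_1 = 111−1 = 110
step 1: 110 = 3^(3 + 1) + 3^3 + 2; sub 4 for 3: 4^(4 + 1) + 4^4 + 2; = 1282; G_2 = 1282−1 = 1281
step 2: 1281 = 4^(4 + 1) + 4^4 + 1; sub 5 for 4: 5^(5 + 1) + 5^5 + 1; = 18751; G_3 = 18751−1 = 18750
step 3: 18750 = 5^(5 + 1) + 5^5; sub 6 for 5: 6^(6 + 1) + 6^6; = 326592; G_4 = 326592−1 = 326591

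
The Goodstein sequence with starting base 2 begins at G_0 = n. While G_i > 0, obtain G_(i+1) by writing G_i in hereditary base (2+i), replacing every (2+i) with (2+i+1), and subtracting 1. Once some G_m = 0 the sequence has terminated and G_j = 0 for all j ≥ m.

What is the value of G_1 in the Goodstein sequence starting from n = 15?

base 2: 15 = 2^(2 + 1) + 2^2 + 2 + 1; at 3: 3^(3 + 1) + 3^3 + 3 + 1 = 112; next = 111
base 3: 111 = 3^(3 + 1) + 3^3 + 3; at 4: 4^(4 + 1) + 4^4 + 4 = 1284; next = 1283

111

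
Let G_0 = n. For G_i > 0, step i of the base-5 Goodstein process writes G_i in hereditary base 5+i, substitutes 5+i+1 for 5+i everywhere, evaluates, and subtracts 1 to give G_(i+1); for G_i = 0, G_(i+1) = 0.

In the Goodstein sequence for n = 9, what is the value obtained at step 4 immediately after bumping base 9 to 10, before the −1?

10

base 5: 9 = 5 + 4; at 6: 6 + 4 = 10; next = 9
base 6: 9 = 6 + 3; at 7: 7 + 3 = 10; next = 9
base 7: 9 = 7 + 2; at 8: 8 + 2 = 10; next = 9
base 8: 9 = 8 + 1; at 9: 9 + 1 = 10; next = 9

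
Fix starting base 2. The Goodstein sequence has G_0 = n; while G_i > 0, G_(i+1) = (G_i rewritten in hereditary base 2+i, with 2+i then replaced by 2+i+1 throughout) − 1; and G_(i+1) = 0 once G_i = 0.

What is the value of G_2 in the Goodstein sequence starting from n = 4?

41

i=0: 4 = 2^2 (b=2); 2→3: 3^3 = 27; 27−1 = 26
i=1: 26 = 2·3^2 + 2·3 + 2 (b=3); 3→4: 2·4^2 + 2·4 + 2 = 42; 42−1 = 41
i=2: 41 = 2·4^2 + 2·4 + 1 (b=4); 4→5: 2·5^2 + 2·5 + 1 = 61; 61−1 = 60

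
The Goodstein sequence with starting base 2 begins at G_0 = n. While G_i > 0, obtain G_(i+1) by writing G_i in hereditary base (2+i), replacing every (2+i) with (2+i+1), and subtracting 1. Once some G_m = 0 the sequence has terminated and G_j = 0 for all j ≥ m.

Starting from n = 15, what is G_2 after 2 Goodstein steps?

1283

[0] 15 ≡ 2^(2 + 1) + 2^2 + 2 + 1 (base 2). Lift 3: 112. −1: 111.
[1] 111 ≡ 3^(3 + 1) + 3^3 + 3 (base 3). Lift 4: 1284. −1: 1283.
[2] 1283 ≡ 4^(4 + 1) + 4^4 + 3 (base 4). Lift 5: 18753. −1: 18752.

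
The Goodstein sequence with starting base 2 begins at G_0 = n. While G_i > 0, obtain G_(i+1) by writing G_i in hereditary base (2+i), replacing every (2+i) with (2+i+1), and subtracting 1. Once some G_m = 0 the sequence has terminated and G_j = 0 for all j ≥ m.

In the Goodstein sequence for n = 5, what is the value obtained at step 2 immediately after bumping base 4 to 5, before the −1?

468

[0] 5 ≡ 2^2 + 1 (base 2). Lift 3: 28. −1: 27.
[1] 27 ≡ 3^3 (base 3). Lift 4: 256. −1: 255.
[2] 255 ≡ 3·4^3 + 3·4^2 + 3·4 + 3 (base 4). Lift 5: 468. −1: 467.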